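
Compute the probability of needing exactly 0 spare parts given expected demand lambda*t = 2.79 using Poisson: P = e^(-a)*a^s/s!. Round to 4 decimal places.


a = 2.79, s = 0
e^(-a) = e^(-2.79) = 0.0614
a^s = 2.79^0 = 1.0
s! = 1
P = 0.0614 * 1.0 / 1
P = 0.0614

0.0614


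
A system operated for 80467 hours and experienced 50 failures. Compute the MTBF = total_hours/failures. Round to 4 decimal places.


total_hours = 80467
failures = 50
MTBF = 80467 / 50
MTBF = 1609.34

1609.34


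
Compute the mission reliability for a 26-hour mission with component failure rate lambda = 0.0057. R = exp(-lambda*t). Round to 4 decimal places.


lambda = 0.0057
mission_time = 26
lambda * t = 0.0057 * 26 = 0.1482
R = exp(-0.1482)
R = 0.8623

0.8623


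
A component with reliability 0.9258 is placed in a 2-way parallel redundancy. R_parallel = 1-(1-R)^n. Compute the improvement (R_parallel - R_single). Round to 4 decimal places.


R_single = 0.9258, n = 2
1 - R_single = 0.0742
(1 - R_single)^n = 0.0742^2 = 0.0055
R_parallel = 1 - 0.0055 = 0.9945
Improvement = 0.9945 - 0.9258
Improvement = 0.0687

0.0687


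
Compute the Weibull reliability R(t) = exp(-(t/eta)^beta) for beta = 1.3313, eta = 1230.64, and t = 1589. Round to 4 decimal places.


beta = 1.3313, eta = 1230.64, t = 1589
t/eta = 1589 / 1230.64 = 1.2912
(t/eta)^beta = 1.2912^1.3313 = 1.4053
R(t) = exp(-1.4053)
R(t) = 0.2453

0.2453


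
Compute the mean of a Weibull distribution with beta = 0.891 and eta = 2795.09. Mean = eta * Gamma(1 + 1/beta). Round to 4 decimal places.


beta = 0.891, eta = 2795.09
1/beta = 1.1223
1 + 1/beta = 2.1223
Gamma(2.1223) = 1.0581
Mean = 2795.09 * 1.0581
Mean = 2957.3466

2957.3466


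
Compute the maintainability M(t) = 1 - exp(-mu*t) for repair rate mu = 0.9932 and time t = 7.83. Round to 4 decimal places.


mu = 0.9932, t = 7.83
mu * t = 0.9932 * 7.83 = 7.7768
exp(-7.7768) = 0.0004
M(t) = 1 - 0.0004
M(t) = 0.9996

0.9996


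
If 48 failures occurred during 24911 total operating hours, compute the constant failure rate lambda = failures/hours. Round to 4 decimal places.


failures = 48
total_hours = 24911
lambda = 48 / 24911
lambda = 0.0019

0.0019


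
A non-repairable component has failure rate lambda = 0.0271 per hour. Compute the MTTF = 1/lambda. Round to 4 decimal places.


lambda = 0.0271
MTTF = 1 / 0.0271
MTTF = 36.9004

36.9004


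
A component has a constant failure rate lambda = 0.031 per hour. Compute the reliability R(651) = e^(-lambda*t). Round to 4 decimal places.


lambda = 0.031
t = 651
lambda * t = 20.181
R(t) = e^(-20.181)
R(t) = 0.0

0.0


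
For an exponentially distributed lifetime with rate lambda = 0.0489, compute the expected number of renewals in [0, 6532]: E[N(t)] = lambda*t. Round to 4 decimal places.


lambda = 0.0489
t = 6532
E[N(t)] = lambda * t
E[N(t)] = 0.0489 * 6532
E[N(t)] = 319.4148

319.4148


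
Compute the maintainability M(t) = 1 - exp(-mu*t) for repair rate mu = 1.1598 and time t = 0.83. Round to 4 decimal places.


mu = 1.1598, t = 0.83
mu * t = 1.1598 * 0.83 = 0.9626
exp(-0.9626) = 0.3819
M(t) = 1 - 0.3819
M(t) = 0.6181

0.6181


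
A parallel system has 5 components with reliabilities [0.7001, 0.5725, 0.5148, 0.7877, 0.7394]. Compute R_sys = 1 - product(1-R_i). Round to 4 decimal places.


Components: [0.7001, 0.5725, 0.5148, 0.7877, 0.7394]
(1 - 0.7001) = 0.2999, running product = 0.2999
(1 - 0.5725) = 0.4275, running product = 0.1282
(1 - 0.5148) = 0.4852, running product = 0.0622
(1 - 0.7877) = 0.2123, running product = 0.0132
(1 - 0.7394) = 0.2606, running product = 0.0034
Product of (1-R_i) = 0.0034
R_sys = 1 - 0.0034 = 0.9966

0.9966


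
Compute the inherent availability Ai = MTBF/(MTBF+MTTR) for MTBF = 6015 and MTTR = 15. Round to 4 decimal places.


MTBF = 6015
MTTR = 15
MTBF + MTTR = 6030
Ai = 6015 / 6030
Ai = 0.9975

0.9975


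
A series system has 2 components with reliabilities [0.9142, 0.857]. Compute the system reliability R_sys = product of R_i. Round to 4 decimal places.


Components: [0.9142, 0.857]
After component 1 (R=0.9142): product = 0.9142
After component 2 (R=0.857): product = 0.7835
R_sys = 0.7835

0.7835


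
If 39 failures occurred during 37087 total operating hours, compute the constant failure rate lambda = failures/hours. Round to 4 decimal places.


failures = 39
total_hours = 37087
lambda = 39 / 37087
lambda = 0.0011

0.0011


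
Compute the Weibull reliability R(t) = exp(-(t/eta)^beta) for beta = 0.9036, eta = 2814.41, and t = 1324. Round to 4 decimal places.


beta = 0.9036, eta = 2814.41, t = 1324
t/eta = 1324 / 2814.41 = 0.4704
(t/eta)^beta = 0.4704^0.9036 = 0.5059
R(t) = exp(-0.5059)
R(t) = 0.603

0.603


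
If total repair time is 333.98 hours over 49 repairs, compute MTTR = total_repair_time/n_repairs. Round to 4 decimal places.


total_repair_time = 333.98
n_repairs = 49
MTTR = 333.98 / 49
MTTR = 6.8159

6.8159


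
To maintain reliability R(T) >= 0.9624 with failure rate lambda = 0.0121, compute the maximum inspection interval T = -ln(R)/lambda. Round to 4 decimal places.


R_target = 0.9624
lambda = 0.0121
-ln(0.9624) = 0.0383
T = 0.0383 / 0.0121
T = 3.1674

3.1674


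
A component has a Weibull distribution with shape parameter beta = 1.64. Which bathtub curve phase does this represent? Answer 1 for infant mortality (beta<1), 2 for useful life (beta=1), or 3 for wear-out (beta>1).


beta = 1.64
Compare beta to 1:
beta < 1 => infant mortality (phase 1)
beta = 1 => useful life (phase 2)
beta > 1 => wear-out (phase 3)
Since beta = 1.64, this is wear-out (increasing failure rate)
Phase = 3

3


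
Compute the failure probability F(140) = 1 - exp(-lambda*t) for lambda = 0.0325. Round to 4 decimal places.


lambda = 0.0325, t = 140
lambda * t = 4.55
exp(-4.55) = 0.0106
F(t) = 1 - 0.0106
F(t) = 0.9894

0.9894


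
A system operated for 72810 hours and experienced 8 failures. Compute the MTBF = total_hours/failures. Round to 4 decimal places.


total_hours = 72810
failures = 8
MTBF = 72810 / 8
MTBF = 9101.25

9101.25


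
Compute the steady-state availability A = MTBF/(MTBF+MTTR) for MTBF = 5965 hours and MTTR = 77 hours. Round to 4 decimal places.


MTBF = 5965
MTTR = 77
MTBF + MTTR = 6042
A = 5965 / 6042
A = 0.9873

0.9873


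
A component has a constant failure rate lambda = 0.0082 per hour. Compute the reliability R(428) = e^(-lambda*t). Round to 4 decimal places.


lambda = 0.0082
t = 428
lambda * t = 3.5096
R(t) = e^(-3.5096)
R(t) = 0.0299

0.0299


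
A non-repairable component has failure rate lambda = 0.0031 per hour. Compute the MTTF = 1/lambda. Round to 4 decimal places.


lambda = 0.0031
MTTF = 1 / 0.0031
MTTF = 322.5806

322.5806


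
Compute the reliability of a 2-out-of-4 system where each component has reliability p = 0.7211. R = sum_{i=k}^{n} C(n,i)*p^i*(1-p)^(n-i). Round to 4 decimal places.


k = 2, n = 4, p = 0.7211
i=2: C(4,2)=6 * 0.7211^2 * 0.2789^2 = 0.2427
i=3: C(4,3)=4 * 0.7211^3 * 0.2789^1 = 0.4183
i=4: C(4,4)=1 * 0.7211^4 * 0.2789^0 = 0.2704
R = sum of terms = 0.9314

0.9314


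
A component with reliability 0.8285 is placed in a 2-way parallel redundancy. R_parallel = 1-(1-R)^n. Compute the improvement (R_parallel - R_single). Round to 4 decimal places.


R_single = 0.8285, n = 2
1 - R_single = 0.1715
(1 - R_single)^n = 0.1715^2 = 0.0294
R_parallel = 1 - 0.0294 = 0.9706
Improvement = 0.9706 - 0.8285
Improvement = 0.1421

0.1421


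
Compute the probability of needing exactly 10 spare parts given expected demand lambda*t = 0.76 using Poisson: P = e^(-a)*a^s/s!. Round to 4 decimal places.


a = 0.76, s = 10
e^(-a) = e^(-0.76) = 0.4677
a^s = 0.76^10 = 0.0643
s! = 3628800
P = 0.4677 * 0.0643 / 3628800
P = 0.0

0.0


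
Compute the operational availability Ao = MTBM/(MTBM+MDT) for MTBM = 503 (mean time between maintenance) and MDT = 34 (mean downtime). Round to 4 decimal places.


MTBM = 503
MDT = 34
MTBM + MDT = 537
Ao = 503 / 537
Ao = 0.9367

0.9367


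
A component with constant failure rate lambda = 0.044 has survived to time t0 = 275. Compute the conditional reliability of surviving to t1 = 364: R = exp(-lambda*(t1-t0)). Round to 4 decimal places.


lambda = 0.044
t0 = 275, t1 = 364
t1 - t0 = 89
lambda * (t1-t0) = 0.044 * 89 = 3.916
R = exp(-3.916)
R = 0.0199

0.0199


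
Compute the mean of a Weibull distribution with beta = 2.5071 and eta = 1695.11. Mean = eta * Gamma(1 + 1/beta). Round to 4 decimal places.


beta = 2.5071, eta = 1695.11
1/beta = 0.3989
1 + 1/beta = 1.3989
Gamma(1.3989) = 0.8873
Mean = 1695.11 * 0.8873
Mean = 1504.1153

1504.1153


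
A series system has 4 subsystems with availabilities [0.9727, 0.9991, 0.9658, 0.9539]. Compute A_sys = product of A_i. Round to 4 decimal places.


Subsystems: [0.9727, 0.9991, 0.9658, 0.9539]
After subsystem 1 (A=0.9727): product = 0.9727
After subsystem 2 (A=0.9991): product = 0.9718
After subsystem 3 (A=0.9658): product = 0.9386
After subsystem 4 (A=0.9539): product = 0.8953
A_sys = 0.8953

0.8953


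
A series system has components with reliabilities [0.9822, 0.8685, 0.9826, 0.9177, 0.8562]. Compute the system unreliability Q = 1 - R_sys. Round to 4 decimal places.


Components: [0.9822, 0.8685, 0.9826, 0.9177, 0.8562]
After component 1: product = 0.9822
After component 2: product = 0.853
After component 3: product = 0.8382
After component 4: product = 0.7692
After component 5: product = 0.6586
R_sys = 0.6586
Q = 1 - 0.6586 = 0.3414

0.3414


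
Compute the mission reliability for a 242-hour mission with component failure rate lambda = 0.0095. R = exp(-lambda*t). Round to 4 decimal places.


lambda = 0.0095
mission_time = 242
lambda * t = 0.0095 * 242 = 2.299
R = exp(-2.299)
R = 0.1004

0.1004


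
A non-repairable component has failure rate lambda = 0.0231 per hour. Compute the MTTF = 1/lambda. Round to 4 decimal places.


lambda = 0.0231
MTTF = 1 / 0.0231
MTTF = 43.29

43.29


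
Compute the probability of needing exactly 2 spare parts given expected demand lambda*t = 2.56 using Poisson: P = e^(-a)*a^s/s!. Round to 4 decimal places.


a = 2.56, s = 2
e^(-a) = e^(-2.56) = 0.0773
a^s = 2.56^2 = 6.5536
s! = 2
P = 0.0773 * 6.5536 / 2
P = 0.2533

0.2533


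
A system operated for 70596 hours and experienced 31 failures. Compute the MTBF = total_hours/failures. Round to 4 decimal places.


total_hours = 70596
failures = 31
MTBF = 70596 / 31
MTBF = 2277.2903

2277.2903


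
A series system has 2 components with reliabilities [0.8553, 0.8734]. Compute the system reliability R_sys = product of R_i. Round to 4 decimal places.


Components: [0.8553, 0.8734]
After component 1 (R=0.8553): product = 0.8553
After component 2 (R=0.8734): product = 0.747
R_sys = 0.747

0.747


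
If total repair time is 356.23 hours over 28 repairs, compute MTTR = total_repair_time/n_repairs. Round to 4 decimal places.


total_repair_time = 356.23
n_repairs = 28
MTTR = 356.23 / 28
MTTR = 12.7225

12.7225


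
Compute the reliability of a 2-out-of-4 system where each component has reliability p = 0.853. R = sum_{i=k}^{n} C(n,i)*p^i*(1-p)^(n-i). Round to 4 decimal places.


k = 2, n = 4, p = 0.853
i=2: C(4,2)=6 * 0.853^2 * 0.147^2 = 0.0943
i=3: C(4,3)=4 * 0.853^3 * 0.147^1 = 0.3649
i=4: C(4,4)=1 * 0.853^4 * 0.147^0 = 0.5294
R = sum of terms = 0.9887

0.9887


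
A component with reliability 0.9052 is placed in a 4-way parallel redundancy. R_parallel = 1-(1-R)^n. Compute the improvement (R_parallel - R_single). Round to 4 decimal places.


R_single = 0.9052, n = 4
1 - R_single = 0.0948
(1 - R_single)^n = 0.0948^4 = 0.0001
R_parallel = 1 - 0.0001 = 0.9999
Improvement = 0.9999 - 0.9052
Improvement = 0.0947

0.0947


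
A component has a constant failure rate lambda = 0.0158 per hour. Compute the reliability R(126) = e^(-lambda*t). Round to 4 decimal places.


lambda = 0.0158
t = 126
lambda * t = 1.9908
R(t) = e^(-1.9908)
R(t) = 0.1366

0.1366


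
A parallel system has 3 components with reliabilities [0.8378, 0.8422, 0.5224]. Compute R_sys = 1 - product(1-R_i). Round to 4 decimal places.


Components: [0.8378, 0.8422, 0.5224]
(1 - 0.8378) = 0.1622, running product = 0.1622
(1 - 0.8422) = 0.1578, running product = 0.0256
(1 - 0.5224) = 0.4776, running product = 0.0122
Product of (1-R_i) = 0.0122
R_sys = 1 - 0.0122 = 0.9878

0.9878


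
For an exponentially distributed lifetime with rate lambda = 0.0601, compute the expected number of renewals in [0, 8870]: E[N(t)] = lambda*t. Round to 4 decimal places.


lambda = 0.0601
t = 8870
E[N(t)] = lambda * t
E[N(t)] = 0.0601 * 8870
E[N(t)] = 533.087

533.087


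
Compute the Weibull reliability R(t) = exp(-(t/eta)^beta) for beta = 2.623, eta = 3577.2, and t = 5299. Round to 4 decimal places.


beta = 2.623, eta = 3577.2, t = 5299
t/eta = 5299 / 3577.2 = 1.4813
(t/eta)^beta = 1.4813^2.623 = 2.803
R(t) = exp(-2.803)
R(t) = 0.0606

0.0606


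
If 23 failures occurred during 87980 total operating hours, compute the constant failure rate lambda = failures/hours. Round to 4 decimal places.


failures = 23
total_hours = 87980
lambda = 23 / 87980
lambda = 0.0003

0.0003


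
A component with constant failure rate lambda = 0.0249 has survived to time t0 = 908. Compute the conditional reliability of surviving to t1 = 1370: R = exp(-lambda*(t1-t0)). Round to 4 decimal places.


lambda = 0.0249
t0 = 908, t1 = 1370
t1 - t0 = 462
lambda * (t1-t0) = 0.0249 * 462 = 11.5038
R = exp(-11.5038)
R = 0.0

0.0


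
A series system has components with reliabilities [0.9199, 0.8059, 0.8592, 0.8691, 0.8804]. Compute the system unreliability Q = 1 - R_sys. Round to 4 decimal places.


Components: [0.9199, 0.8059, 0.8592, 0.8691, 0.8804]
After component 1: product = 0.9199
After component 2: product = 0.7413
After component 3: product = 0.637
After component 4: product = 0.5536
After component 5: product = 0.4874
R_sys = 0.4874
Q = 1 - 0.4874 = 0.5126

0.5126


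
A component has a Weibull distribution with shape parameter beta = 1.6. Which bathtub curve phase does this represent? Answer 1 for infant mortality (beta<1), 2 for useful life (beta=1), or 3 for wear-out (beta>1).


beta = 1.6
Compare beta to 1:
beta < 1 => infant mortality (phase 1)
beta = 1 => useful life (phase 2)
beta > 1 => wear-out (phase 3)
Since beta = 1.6, this is wear-out (increasing failure rate)
Phase = 3

3


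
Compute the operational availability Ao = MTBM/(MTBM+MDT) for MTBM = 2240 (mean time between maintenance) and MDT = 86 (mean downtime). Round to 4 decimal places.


MTBM = 2240
MDT = 86
MTBM + MDT = 2326
Ao = 2240 / 2326
Ao = 0.963

0.963


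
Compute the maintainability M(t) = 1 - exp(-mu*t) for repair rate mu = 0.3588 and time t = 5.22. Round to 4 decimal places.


mu = 0.3588, t = 5.22
mu * t = 0.3588 * 5.22 = 1.8729
exp(-1.8729) = 0.1537
M(t) = 1 - 0.1537
M(t) = 0.8463

0.8463


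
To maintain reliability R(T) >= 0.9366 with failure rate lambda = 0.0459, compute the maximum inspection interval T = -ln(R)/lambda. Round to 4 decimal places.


R_target = 0.9366
lambda = 0.0459
-ln(0.9366) = 0.0655
T = 0.0655 / 0.0459
T = 1.427

1.427


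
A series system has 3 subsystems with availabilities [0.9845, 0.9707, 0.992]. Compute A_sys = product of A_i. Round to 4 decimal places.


Subsystems: [0.9845, 0.9707, 0.992]
After subsystem 1 (A=0.9845): product = 0.9845
After subsystem 2 (A=0.9707): product = 0.9557
After subsystem 3 (A=0.992): product = 0.948
A_sys = 0.948

0.948


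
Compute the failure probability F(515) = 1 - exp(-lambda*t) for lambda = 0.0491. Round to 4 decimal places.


lambda = 0.0491, t = 515
lambda * t = 25.2865
exp(-25.2865) = 0.0
F(t) = 1 - 0.0
F(t) = 1.0

1.0


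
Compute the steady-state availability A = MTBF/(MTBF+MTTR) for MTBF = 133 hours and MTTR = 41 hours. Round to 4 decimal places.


MTBF = 133
MTTR = 41
MTBF + MTTR = 174
A = 133 / 174
A = 0.7644

0.7644


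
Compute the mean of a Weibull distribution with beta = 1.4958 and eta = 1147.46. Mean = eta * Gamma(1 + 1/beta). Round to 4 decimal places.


beta = 1.4958, eta = 1147.46
1/beta = 0.6685
1 + 1/beta = 1.6685
Gamma(1.6685) = 0.9031
Mean = 1147.46 * 0.9031
Mean = 1036.2181

1036.2181


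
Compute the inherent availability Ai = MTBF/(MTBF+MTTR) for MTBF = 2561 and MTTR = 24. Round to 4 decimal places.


MTBF = 2561
MTTR = 24
MTBF + MTTR = 2585
Ai = 2561 / 2585
Ai = 0.9907

0.9907


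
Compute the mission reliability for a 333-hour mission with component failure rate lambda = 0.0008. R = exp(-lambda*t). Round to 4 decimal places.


lambda = 0.0008
mission_time = 333
lambda * t = 0.0008 * 333 = 0.2664
R = exp(-0.2664)
R = 0.7661

0.7661


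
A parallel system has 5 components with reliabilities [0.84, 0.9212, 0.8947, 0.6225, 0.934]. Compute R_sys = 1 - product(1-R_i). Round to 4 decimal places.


Components: [0.84, 0.9212, 0.8947, 0.6225, 0.934]
(1 - 0.84) = 0.16, running product = 0.16
(1 - 0.9212) = 0.0788, running product = 0.0126
(1 - 0.8947) = 0.1053, running product = 0.0013
(1 - 0.6225) = 0.3775, running product = 0.0005
(1 - 0.934) = 0.066, running product = 0.0
Product of (1-R_i) = 0.0
R_sys = 1 - 0.0 = 1.0

1.0


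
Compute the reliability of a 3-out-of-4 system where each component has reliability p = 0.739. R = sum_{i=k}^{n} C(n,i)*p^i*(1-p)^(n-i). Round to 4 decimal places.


k = 3, n = 4, p = 0.739
i=3: C(4,3)=4 * 0.739^3 * 0.261^1 = 0.4213
i=4: C(4,4)=1 * 0.739^4 * 0.261^0 = 0.2982
R = sum of terms = 0.7196

0.7196


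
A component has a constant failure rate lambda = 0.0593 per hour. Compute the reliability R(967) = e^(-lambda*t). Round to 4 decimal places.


lambda = 0.0593
t = 967
lambda * t = 57.3431
R(t) = e^(-57.3431)
R(t) = 0.0

0.0


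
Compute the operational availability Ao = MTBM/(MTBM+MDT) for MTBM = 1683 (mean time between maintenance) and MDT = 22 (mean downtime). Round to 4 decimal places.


MTBM = 1683
MDT = 22
MTBM + MDT = 1705
Ao = 1683 / 1705
Ao = 0.9871

0.9871


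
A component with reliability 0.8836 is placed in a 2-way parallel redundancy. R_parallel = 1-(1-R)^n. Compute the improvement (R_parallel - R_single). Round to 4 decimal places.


R_single = 0.8836, n = 2
1 - R_single = 0.1164
(1 - R_single)^n = 0.1164^2 = 0.0135
R_parallel = 1 - 0.0135 = 0.9865
Improvement = 0.9865 - 0.8836
Improvement = 0.1029

0.1029


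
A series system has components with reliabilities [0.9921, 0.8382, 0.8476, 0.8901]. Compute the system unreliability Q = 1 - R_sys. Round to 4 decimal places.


Components: [0.9921, 0.8382, 0.8476, 0.8901]
After component 1: product = 0.9921
After component 2: product = 0.8316
After component 3: product = 0.7048
After component 4: product = 0.6274
R_sys = 0.6274
Q = 1 - 0.6274 = 0.3726

0.3726


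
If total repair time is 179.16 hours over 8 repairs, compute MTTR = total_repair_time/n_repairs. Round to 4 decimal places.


total_repair_time = 179.16
n_repairs = 8
MTTR = 179.16 / 8
MTTR = 22.395

22.395


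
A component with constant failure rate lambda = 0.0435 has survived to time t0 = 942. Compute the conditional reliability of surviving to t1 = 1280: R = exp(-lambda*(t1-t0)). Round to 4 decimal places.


lambda = 0.0435
t0 = 942, t1 = 1280
t1 - t0 = 338
lambda * (t1-t0) = 0.0435 * 338 = 14.703
R = exp(-14.703)
R = 0.0

0.0


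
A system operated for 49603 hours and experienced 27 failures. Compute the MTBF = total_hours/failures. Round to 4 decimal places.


total_hours = 49603
failures = 27
MTBF = 49603 / 27
MTBF = 1837.1481

1837.1481


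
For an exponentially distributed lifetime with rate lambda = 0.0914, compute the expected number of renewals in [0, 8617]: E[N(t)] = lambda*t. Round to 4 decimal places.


lambda = 0.0914
t = 8617
E[N(t)] = lambda * t
E[N(t)] = 0.0914 * 8617
E[N(t)] = 787.5938

787.5938


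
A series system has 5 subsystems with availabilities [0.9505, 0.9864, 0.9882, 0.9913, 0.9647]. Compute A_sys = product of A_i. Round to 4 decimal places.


Subsystems: [0.9505, 0.9864, 0.9882, 0.9913, 0.9647]
After subsystem 1 (A=0.9505): product = 0.9505
After subsystem 2 (A=0.9864): product = 0.9376
After subsystem 3 (A=0.9882): product = 0.9265
After subsystem 4 (A=0.9913): product = 0.9184
After subsystem 5 (A=0.9647): product = 0.886
A_sys = 0.886

0.886


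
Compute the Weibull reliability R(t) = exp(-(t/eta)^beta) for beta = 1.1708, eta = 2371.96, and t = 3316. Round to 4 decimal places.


beta = 1.1708, eta = 2371.96, t = 3316
t/eta = 3316 / 2371.96 = 1.398
(t/eta)^beta = 1.398^1.1708 = 1.4803
R(t) = exp(-1.4803)
R(t) = 0.2276

0.2276


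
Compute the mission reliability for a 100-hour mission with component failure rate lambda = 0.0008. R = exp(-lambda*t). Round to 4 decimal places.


lambda = 0.0008
mission_time = 100
lambda * t = 0.0008 * 100 = 0.08
R = exp(-0.08)
R = 0.9231

0.9231


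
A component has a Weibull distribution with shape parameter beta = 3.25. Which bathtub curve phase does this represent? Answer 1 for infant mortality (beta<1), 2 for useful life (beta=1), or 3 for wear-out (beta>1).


beta = 3.25
Compare beta to 1:
beta < 1 => infant mortality (phase 1)
beta = 1 => useful life (phase 2)
beta > 1 => wear-out (phase 3)
Since beta = 3.25, this is wear-out (increasing failure rate)
Phase = 3

3


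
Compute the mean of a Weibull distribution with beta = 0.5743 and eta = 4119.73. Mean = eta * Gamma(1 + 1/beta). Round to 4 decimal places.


beta = 0.5743, eta = 4119.73
1/beta = 1.7413
1 + 1/beta = 2.7413
Gamma(2.7413) = 1.5969
Mean = 4119.73 * 1.5969
Mean = 6578.8099

6578.8099


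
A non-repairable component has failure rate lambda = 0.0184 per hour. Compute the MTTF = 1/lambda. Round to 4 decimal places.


lambda = 0.0184
MTTF = 1 / 0.0184
MTTF = 54.3478

54.3478


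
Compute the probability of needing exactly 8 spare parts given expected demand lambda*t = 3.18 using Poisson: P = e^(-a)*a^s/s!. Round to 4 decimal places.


a = 3.18, s = 8
e^(-a) = e^(-3.18) = 0.0416
a^s = 3.18^8 = 10457.2372
s! = 40320
P = 0.0416 * 10457.2372 / 40320
P = 0.0108

0.0108


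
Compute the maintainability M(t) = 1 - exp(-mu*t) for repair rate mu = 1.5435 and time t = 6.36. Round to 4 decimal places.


mu = 1.5435, t = 6.36
mu * t = 1.5435 * 6.36 = 9.8167
exp(-9.8167) = 0.0001
M(t) = 1 - 0.0001
M(t) = 0.9999

0.9999


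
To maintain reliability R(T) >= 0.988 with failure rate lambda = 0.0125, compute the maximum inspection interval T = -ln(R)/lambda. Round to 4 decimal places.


R_target = 0.988
lambda = 0.0125
-ln(0.988) = 0.0121
T = 0.0121 / 0.0125
T = 0.9658

0.9658


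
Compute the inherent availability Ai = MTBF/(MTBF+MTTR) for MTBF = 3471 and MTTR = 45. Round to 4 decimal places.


MTBF = 3471
MTTR = 45
MTBF + MTTR = 3516
Ai = 3471 / 3516
Ai = 0.9872

0.9872


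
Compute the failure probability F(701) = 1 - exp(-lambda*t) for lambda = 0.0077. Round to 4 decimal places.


lambda = 0.0077, t = 701
lambda * t = 5.3977
exp(-5.3977) = 0.0045
F(t) = 1 - 0.0045
F(t) = 0.9955

0.9955


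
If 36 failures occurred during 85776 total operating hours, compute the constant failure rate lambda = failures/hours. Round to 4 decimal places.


failures = 36
total_hours = 85776
lambda = 36 / 85776
lambda = 0.0004

0.0004


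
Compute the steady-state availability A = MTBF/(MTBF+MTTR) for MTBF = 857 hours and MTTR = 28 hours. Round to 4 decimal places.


MTBF = 857
MTTR = 28
MTBF + MTTR = 885
A = 857 / 885
A = 0.9684

0.9684


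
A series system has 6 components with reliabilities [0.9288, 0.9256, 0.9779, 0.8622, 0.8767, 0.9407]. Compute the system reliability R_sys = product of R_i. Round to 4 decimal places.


Components: [0.9288, 0.9256, 0.9779, 0.8622, 0.8767, 0.9407]
After component 1 (R=0.9288): product = 0.9288
After component 2 (R=0.9256): product = 0.8597
After component 3 (R=0.9779): product = 0.8407
After component 4 (R=0.8622): product = 0.7248
After component 5 (R=0.8767): product = 0.6355
After component 6 (R=0.9407): product = 0.5978
R_sys = 0.5978

0.5978


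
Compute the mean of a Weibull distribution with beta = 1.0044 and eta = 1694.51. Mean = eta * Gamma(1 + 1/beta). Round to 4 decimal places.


beta = 1.0044, eta = 1694.51
1/beta = 0.9956
1 + 1/beta = 1.9956
Gamma(1.9956) = 0.9982
Mean = 1694.51 * 0.9982
Mean = 1691.385

1691.385


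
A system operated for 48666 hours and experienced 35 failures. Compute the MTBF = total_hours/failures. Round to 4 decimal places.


total_hours = 48666
failures = 35
MTBF = 48666 / 35
MTBF = 1390.4571

1390.4571


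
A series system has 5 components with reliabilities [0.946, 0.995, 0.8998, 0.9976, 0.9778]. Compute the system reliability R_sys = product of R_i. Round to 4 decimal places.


Components: [0.946, 0.995, 0.8998, 0.9976, 0.9778]
After component 1 (R=0.946): product = 0.946
After component 2 (R=0.995): product = 0.9413
After component 3 (R=0.8998): product = 0.847
After component 4 (R=0.9976): product = 0.8449
After component 5 (R=0.9778): product = 0.8262
R_sys = 0.8262

0.8262


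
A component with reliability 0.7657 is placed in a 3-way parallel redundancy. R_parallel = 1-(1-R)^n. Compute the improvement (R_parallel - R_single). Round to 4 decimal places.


R_single = 0.7657, n = 3
1 - R_single = 0.2343
(1 - R_single)^n = 0.2343^3 = 0.0129
R_parallel = 1 - 0.0129 = 0.9871
Improvement = 0.9871 - 0.7657
Improvement = 0.2214

0.2214


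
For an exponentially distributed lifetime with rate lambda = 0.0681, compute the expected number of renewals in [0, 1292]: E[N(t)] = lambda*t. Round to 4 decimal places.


lambda = 0.0681
t = 1292
E[N(t)] = lambda * t
E[N(t)] = 0.0681 * 1292
E[N(t)] = 87.9852

87.9852


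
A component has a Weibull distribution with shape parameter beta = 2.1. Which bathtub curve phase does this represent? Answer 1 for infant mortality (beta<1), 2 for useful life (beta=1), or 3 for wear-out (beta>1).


beta = 2.1
Compare beta to 1:
beta < 1 => infant mortality (phase 1)
beta = 1 => useful life (phase 2)
beta > 1 => wear-out (phase 3)
Since beta = 2.1, this is wear-out (increasing failure rate)
Phase = 3

3


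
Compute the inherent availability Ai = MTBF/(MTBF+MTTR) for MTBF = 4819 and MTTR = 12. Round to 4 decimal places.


MTBF = 4819
MTTR = 12
MTBF + MTTR = 4831
Ai = 4819 / 4831
Ai = 0.9975

0.9975


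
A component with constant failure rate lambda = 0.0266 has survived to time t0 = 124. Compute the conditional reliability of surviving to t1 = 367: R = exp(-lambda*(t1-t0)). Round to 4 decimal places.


lambda = 0.0266
t0 = 124, t1 = 367
t1 - t0 = 243
lambda * (t1-t0) = 0.0266 * 243 = 6.4638
R = exp(-6.4638)
R = 0.0016

0.0016


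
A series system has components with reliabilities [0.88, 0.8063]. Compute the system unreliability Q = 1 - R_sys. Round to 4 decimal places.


Components: [0.88, 0.8063]
After component 1: product = 0.88
After component 2: product = 0.7095
R_sys = 0.7095
Q = 1 - 0.7095 = 0.2905

0.2905


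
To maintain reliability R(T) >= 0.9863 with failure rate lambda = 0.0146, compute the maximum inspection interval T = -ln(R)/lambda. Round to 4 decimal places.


R_target = 0.9863
lambda = 0.0146
-ln(0.9863) = 0.0138
T = 0.0138 / 0.0146
T = 0.9448

0.9448


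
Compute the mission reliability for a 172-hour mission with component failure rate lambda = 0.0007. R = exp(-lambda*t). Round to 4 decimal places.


lambda = 0.0007
mission_time = 172
lambda * t = 0.0007 * 172 = 0.1204
R = exp(-0.1204)
R = 0.8866

0.8866


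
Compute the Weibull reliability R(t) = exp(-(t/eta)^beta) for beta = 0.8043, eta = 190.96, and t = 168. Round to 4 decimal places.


beta = 0.8043, eta = 190.96, t = 168
t/eta = 168 / 190.96 = 0.8798
(t/eta)^beta = 0.8798^0.8043 = 0.9021
R(t) = exp(-0.9021)
R(t) = 0.4057

0.4057


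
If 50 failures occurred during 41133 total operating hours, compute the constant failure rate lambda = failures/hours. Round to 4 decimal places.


failures = 50
total_hours = 41133
lambda = 50 / 41133
lambda = 0.0012

0.0012


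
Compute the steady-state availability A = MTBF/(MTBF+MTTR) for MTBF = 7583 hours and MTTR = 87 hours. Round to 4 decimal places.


MTBF = 7583
MTTR = 87
MTBF + MTTR = 7670
A = 7583 / 7670
A = 0.9887

0.9887


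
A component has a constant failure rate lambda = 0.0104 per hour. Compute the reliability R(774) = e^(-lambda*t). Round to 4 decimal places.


lambda = 0.0104
t = 774
lambda * t = 8.0496
R(t) = e^(-8.0496)
R(t) = 0.0003

0.0003


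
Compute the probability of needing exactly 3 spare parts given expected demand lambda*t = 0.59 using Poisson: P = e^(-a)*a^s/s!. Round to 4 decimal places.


a = 0.59, s = 3
e^(-a) = e^(-0.59) = 0.5543
a^s = 0.59^3 = 0.2054
s! = 6
P = 0.5543 * 0.2054 / 6
P = 0.019

0.019


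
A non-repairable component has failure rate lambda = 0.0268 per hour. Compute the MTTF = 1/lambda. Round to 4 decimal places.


lambda = 0.0268
MTTF = 1 / 0.0268
MTTF = 37.3134

37.3134


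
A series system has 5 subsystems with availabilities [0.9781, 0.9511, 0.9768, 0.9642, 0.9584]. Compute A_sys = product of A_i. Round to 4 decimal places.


Subsystems: [0.9781, 0.9511, 0.9768, 0.9642, 0.9584]
After subsystem 1 (A=0.9781): product = 0.9781
After subsystem 2 (A=0.9511): product = 0.9303
After subsystem 3 (A=0.9768): product = 0.9087
After subsystem 4 (A=0.9642): product = 0.8762
After subsystem 5 (A=0.9584): product = 0.8397
A_sys = 0.8397

0.8397


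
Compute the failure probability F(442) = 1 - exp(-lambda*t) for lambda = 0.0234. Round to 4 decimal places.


lambda = 0.0234, t = 442
lambda * t = 10.3428
exp(-10.3428) = 0.0
F(t) = 1 - 0.0
F(t) = 1.0

1.0


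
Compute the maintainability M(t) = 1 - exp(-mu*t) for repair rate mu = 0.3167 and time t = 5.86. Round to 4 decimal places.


mu = 0.3167, t = 5.86
mu * t = 0.3167 * 5.86 = 1.8559
exp(-1.8559) = 0.1563
M(t) = 1 - 0.1563
M(t) = 0.8437

0.8437


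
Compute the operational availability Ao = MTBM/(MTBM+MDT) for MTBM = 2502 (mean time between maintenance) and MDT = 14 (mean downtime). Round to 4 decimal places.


MTBM = 2502
MDT = 14
MTBM + MDT = 2516
Ao = 2502 / 2516
Ao = 0.9944

0.9944


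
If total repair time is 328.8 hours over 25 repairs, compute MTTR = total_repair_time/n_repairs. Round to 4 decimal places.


total_repair_time = 328.8
n_repairs = 25
MTTR = 328.8 / 25
MTTR = 13.152

13.152


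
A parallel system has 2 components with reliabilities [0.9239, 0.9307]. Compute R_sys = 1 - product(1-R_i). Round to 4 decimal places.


Components: [0.9239, 0.9307]
(1 - 0.9239) = 0.0761, running product = 0.0761
(1 - 0.9307) = 0.0693, running product = 0.0053
Product of (1-R_i) = 0.0053
R_sys = 1 - 0.0053 = 0.9947

0.9947


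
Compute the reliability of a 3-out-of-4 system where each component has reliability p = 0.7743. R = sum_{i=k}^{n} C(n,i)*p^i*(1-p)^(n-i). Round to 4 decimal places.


k = 3, n = 4, p = 0.7743
i=3: C(4,3)=4 * 0.7743^3 * 0.2257^1 = 0.4191
i=4: C(4,4)=1 * 0.7743^4 * 0.2257^0 = 0.3594
R = sum of terms = 0.7786

0.7786


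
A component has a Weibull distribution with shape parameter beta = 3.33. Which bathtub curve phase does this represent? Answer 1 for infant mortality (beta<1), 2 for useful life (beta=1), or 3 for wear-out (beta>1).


beta = 3.33
Compare beta to 1:
beta < 1 => infant mortality (phase 1)
beta = 1 => useful life (phase 2)
beta > 1 => wear-out (phase 3)
Since beta = 3.33, this is wear-out (increasing failure rate)
Phase = 3

3


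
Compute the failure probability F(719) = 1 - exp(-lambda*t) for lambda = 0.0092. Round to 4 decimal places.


lambda = 0.0092, t = 719
lambda * t = 6.6148
exp(-6.6148) = 0.0013
F(t) = 1 - 0.0013
F(t) = 0.9987

0.9987


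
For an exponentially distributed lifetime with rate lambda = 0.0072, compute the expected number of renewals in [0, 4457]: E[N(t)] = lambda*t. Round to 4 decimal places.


lambda = 0.0072
t = 4457
E[N(t)] = lambda * t
E[N(t)] = 0.0072 * 4457
E[N(t)] = 32.0904

32.0904


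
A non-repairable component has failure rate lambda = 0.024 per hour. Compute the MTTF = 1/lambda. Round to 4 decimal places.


lambda = 0.024
MTTF = 1 / 0.024
MTTF = 41.6667

41.6667


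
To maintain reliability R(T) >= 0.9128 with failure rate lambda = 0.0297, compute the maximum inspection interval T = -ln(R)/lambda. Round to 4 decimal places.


R_target = 0.9128
lambda = 0.0297
-ln(0.9128) = 0.0912
T = 0.0912 / 0.0297
T = 3.072

3.072


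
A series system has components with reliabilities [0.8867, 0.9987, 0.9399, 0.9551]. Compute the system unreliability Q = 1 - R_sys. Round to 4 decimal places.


Components: [0.8867, 0.9987, 0.9399, 0.9551]
After component 1: product = 0.8867
After component 2: product = 0.8855
After component 3: product = 0.8323
After component 4: product = 0.795
R_sys = 0.795
Q = 1 - 0.795 = 0.205

0.205


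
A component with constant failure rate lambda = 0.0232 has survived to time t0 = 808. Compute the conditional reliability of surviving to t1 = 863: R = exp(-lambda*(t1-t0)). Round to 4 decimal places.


lambda = 0.0232
t0 = 808, t1 = 863
t1 - t0 = 55
lambda * (t1-t0) = 0.0232 * 55 = 1.276
R = exp(-1.276)
R = 0.2792

0.2792


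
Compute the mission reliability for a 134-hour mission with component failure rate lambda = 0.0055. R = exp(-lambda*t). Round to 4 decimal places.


lambda = 0.0055
mission_time = 134
lambda * t = 0.0055 * 134 = 0.737
R = exp(-0.737)
R = 0.4785

0.4785


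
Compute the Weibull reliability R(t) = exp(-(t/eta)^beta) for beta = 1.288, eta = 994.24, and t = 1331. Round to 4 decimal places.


beta = 1.288, eta = 994.24, t = 1331
t/eta = 1331 / 994.24 = 1.3387
(t/eta)^beta = 1.3387^1.288 = 1.456
R(t) = exp(-1.456)
R(t) = 0.2332

0.2332


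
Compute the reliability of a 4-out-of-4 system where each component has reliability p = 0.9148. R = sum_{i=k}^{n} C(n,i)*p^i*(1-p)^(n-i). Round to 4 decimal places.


k = 4, n = 4, p = 0.9148
i=4: C(4,4)=1 * 0.9148^4 * 0.0852^0 = 0.7003
R = sum of terms = 0.7003

0.7003


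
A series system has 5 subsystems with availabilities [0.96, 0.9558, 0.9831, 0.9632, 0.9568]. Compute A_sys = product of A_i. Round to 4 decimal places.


Subsystems: [0.96, 0.9558, 0.9831, 0.9632, 0.9568]
After subsystem 1 (A=0.96): product = 0.96
After subsystem 2 (A=0.9558): product = 0.9176
After subsystem 3 (A=0.9831): product = 0.9021
After subsystem 4 (A=0.9632): product = 0.8689
After subsystem 5 (A=0.9568): product = 0.8313
A_sys = 0.8313

0.8313


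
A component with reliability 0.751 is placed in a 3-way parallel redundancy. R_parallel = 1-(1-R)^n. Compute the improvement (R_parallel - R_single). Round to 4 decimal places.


R_single = 0.751, n = 3
1 - R_single = 0.249
(1 - R_single)^n = 0.249^3 = 0.0154
R_parallel = 1 - 0.0154 = 0.9846
Improvement = 0.9846 - 0.751
Improvement = 0.2336

0.2336


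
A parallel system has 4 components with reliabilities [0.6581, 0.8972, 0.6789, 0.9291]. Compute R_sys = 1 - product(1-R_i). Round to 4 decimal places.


Components: [0.6581, 0.8972, 0.6789, 0.9291]
(1 - 0.6581) = 0.3419, running product = 0.3419
(1 - 0.8972) = 0.1028, running product = 0.0351
(1 - 0.6789) = 0.3211, running product = 0.0113
(1 - 0.9291) = 0.0709, running product = 0.0008
Product of (1-R_i) = 0.0008
R_sys = 1 - 0.0008 = 0.9992

0.9992


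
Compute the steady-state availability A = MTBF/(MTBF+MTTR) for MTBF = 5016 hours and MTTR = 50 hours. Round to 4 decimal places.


MTBF = 5016
MTTR = 50
MTBF + MTTR = 5066
A = 5016 / 5066
A = 0.9901

0.9901


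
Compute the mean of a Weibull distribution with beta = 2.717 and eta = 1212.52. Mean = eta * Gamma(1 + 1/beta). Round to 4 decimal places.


beta = 2.717, eta = 1212.52
1/beta = 0.3681
1 + 1/beta = 1.3681
Gamma(1.3681) = 0.8895
Mean = 1212.52 * 0.8895
Mean = 1078.507

1078.507


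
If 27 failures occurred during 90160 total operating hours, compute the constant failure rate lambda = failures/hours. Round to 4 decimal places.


failures = 27
total_hours = 90160
lambda = 27 / 90160
lambda = 0.0003

0.0003


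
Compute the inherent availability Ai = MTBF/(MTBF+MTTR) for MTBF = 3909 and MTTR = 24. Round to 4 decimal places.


MTBF = 3909
MTTR = 24
MTBF + MTTR = 3933
Ai = 3909 / 3933
Ai = 0.9939

0.9939


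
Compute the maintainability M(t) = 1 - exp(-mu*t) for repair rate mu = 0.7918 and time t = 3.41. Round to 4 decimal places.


mu = 0.7918, t = 3.41
mu * t = 0.7918 * 3.41 = 2.7
exp(-2.7) = 0.0672
M(t) = 1 - 0.0672
M(t) = 0.9328

0.9328


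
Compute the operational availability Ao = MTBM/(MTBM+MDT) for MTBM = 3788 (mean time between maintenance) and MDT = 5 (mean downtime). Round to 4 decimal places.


MTBM = 3788
MDT = 5
MTBM + MDT = 3793
Ao = 3788 / 3793
Ao = 0.9987

0.9987


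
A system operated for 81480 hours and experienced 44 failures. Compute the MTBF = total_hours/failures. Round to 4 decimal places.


total_hours = 81480
failures = 44
MTBF = 81480 / 44
MTBF = 1851.8182

1851.8182


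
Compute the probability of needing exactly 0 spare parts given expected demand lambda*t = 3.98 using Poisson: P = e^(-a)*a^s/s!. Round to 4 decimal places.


a = 3.98, s = 0
e^(-a) = e^(-3.98) = 0.0187
a^s = 3.98^0 = 1.0
s! = 1
P = 0.0187 * 1.0 / 1
P = 0.0187

0.0187


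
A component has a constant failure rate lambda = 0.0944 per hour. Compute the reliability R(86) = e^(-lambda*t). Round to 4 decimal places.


lambda = 0.0944
t = 86
lambda * t = 8.1184
R(t) = e^(-8.1184)
R(t) = 0.0003

0.0003


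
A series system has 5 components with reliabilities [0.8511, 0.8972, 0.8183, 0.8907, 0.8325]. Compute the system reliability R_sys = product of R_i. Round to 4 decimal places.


Components: [0.8511, 0.8972, 0.8183, 0.8907, 0.8325]
After component 1 (R=0.8511): product = 0.8511
After component 2 (R=0.8972): product = 0.7636
After component 3 (R=0.8183): product = 0.6249
After component 4 (R=0.8907): product = 0.5566
After component 5 (R=0.8325): product = 0.4633
R_sys = 0.4633

0.4633


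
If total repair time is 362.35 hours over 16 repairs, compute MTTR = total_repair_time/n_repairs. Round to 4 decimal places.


total_repair_time = 362.35
n_repairs = 16
MTTR = 362.35 / 16
MTTR = 22.6469

22.6469


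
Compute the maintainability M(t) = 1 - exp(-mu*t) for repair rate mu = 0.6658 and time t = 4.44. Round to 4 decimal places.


mu = 0.6658, t = 4.44
mu * t = 0.6658 * 4.44 = 2.9562
exp(-2.9562) = 0.052
M(t) = 1 - 0.052
M(t) = 0.948

0.948


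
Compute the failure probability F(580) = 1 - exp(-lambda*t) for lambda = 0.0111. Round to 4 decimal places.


lambda = 0.0111, t = 580
lambda * t = 6.438
exp(-6.438) = 0.0016
F(t) = 1 - 0.0016
F(t) = 0.9984

0.9984


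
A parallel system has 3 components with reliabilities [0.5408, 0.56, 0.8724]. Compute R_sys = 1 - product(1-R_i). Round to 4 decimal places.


Components: [0.5408, 0.56, 0.8724]
(1 - 0.5408) = 0.4592, running product = 0.4592
(1 - 0.56) = 0.44, running product = 0.202
(1 - 0.8724) = 0.1276, running product = 0.0258
Product of (1-R_i) = 0.0258
R_sys = 1 - 0.0258 = 0.9742

0.9742


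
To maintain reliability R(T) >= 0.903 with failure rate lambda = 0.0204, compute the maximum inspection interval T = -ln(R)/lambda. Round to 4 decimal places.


R_target = 0.903
lambda = 0.0204
-ln(0.903) = 0.102
T = 0.102 / 0.0204
T = 5.0016

5.0016


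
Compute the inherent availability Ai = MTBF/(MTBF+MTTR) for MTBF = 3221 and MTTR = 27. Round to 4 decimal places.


MTBF = 3221
MTTR = 27
MTBF + MTTR = 3248
Ai = 3221 / 3248
Ai = 0.9917

0.9917


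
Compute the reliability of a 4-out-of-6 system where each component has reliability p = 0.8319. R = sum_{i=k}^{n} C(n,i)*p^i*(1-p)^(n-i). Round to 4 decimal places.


k = 4, n = 6, p = 0.8319
i=4: C(6,4)=15 * 0.8319^4 * 0.1681^2 = 0.203
i=5: C(6,5)=6 * 0.8319^5 * 0.1681^1 = 0.4019
i=6: C(6,6)=1 * 0.8319^6 * 0.1681^0 = 0.3315
R = sum of terms = 0.9363

0.9363
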